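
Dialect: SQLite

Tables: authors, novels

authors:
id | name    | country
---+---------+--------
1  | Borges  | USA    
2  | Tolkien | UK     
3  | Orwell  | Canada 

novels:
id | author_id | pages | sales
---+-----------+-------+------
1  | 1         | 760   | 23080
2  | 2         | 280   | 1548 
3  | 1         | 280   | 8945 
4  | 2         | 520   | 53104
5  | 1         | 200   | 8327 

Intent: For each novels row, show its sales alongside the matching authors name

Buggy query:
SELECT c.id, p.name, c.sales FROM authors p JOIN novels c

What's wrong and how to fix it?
Bug: JOIN with no ON clause produces a cartesian product; every novels row pairs with every authors row

Fix: Specify the join condition linking the foreign key to the parent id

Corrected query:
SELECT c.id, p.name, c.sales FROM authors p JOIN novels c ON c.author_id = p.id

Result:
id | name    | sales
---+---------+------
1  | Borges  | 23080
2  | Tolkien | 1548 
3  | Borges  | 8945 
4  | Tolkien | 53104
5  | Borges  | 8327 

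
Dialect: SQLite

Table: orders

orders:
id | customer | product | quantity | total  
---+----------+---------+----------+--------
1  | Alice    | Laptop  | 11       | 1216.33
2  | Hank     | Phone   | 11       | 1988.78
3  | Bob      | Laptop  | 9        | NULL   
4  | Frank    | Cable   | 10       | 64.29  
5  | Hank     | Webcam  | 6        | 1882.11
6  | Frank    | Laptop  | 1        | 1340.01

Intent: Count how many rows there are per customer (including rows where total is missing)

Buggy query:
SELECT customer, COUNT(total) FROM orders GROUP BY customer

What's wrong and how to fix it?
Bug: COUNT(total) skips NULLs, so groups with missing total are undercounted

Fix: Replace COUNT(total) with COUNT(*)

Corrected query:
SELECT customer, COUNT(*) FROM orders GROUP BY customer

Result:
customer | COUNT(*)
---------+---------
Alice    | 1       
Bob      | 1       
Frank    | 2       
Hank     | 2       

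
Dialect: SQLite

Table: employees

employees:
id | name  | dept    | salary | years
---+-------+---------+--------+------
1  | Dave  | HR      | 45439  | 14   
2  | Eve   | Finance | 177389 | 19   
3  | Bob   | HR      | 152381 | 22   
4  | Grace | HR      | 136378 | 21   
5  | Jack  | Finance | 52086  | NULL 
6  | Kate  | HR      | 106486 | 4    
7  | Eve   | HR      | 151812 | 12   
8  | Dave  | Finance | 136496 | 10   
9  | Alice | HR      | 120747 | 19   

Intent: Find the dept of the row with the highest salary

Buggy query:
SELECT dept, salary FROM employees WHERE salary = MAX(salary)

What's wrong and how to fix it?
Bug: WHERE is evaluated per row; an aggregate over the whole table isn't defined there

Fix: Use a subquery: WHERE salary = (SELECT MAX(salary) FROM employees)

Corrected query:
SELECT dept, salary FROM employees WHERE salary = (SELECT MAX(salary) FROM employees)

Result:
dept    | salary
--------+-------
Finance | 177389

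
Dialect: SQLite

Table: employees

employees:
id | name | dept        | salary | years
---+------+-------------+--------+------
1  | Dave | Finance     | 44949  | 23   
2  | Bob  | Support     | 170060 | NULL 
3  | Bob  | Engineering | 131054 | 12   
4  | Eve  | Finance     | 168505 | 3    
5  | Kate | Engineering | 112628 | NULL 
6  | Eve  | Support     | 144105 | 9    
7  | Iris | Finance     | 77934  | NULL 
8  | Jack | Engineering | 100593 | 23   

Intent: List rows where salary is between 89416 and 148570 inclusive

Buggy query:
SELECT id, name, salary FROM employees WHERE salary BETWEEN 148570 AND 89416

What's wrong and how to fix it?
Bug: BETWEEN expects the lower bound first; with 148570 AND 89416 the range is empty

Fix: Swap the bounds so the smaller value comes first

Corrected query:
SELECT id, name, salary FROM employees WHERE salary BETWEEN 89416 AND 148570

Result:
id | name | salary
---+------+-------
3  | Bob  | 131054
5  | Kate | 112628
6  | Eve  | 144105
8  | Jack | 100593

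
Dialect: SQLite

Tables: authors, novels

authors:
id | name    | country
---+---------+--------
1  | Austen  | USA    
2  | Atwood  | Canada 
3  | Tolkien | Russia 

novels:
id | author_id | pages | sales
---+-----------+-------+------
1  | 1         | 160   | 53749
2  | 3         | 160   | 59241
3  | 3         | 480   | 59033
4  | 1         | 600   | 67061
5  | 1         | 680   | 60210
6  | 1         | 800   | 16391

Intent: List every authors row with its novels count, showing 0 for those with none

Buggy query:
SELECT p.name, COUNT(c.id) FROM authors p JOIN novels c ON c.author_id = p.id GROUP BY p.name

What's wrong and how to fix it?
Bug: An inner join excludes parents with zero children

Fix: Switch to LEFT JOIN to retain unmatched parent rows

Corrected query:
SELECT p.name, COUNT(c.id) FROM authors p LEFT JOIN novels c ON c.author_id = p.id GROUP BY p.name

Result:
name    | COUNT(c.id)
--------+------------
Atwood  | 0          
Austen  | 4          
Tolkien | 2          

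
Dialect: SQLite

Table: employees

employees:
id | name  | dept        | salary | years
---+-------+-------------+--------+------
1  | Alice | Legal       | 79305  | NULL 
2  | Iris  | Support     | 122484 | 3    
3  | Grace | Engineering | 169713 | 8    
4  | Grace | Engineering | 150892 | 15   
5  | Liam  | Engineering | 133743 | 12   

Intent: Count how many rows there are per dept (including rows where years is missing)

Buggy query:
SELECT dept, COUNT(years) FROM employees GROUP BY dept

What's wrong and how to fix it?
Bug: COUNT(column) counts non-NULL values only; rows with NULL years aren't counted

Fix: Use COUNT(*) to count all rows regardless of NULL

Corrected query:
SELECT dept, COUNT(*) FROM employees GROUP BY dept

Result:
dept        | COUNT(*)
------------+---------
Engineering | 3       
Legal       | 1       
Support     | 1       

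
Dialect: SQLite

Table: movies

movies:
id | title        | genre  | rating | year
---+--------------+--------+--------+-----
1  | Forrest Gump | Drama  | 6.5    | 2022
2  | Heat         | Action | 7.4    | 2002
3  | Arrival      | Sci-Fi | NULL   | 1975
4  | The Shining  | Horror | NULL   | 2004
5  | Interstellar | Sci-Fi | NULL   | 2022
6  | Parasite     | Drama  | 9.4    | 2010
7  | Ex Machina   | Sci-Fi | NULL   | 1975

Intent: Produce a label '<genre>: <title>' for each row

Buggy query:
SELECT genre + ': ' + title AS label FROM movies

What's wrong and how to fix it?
Bug: '+' is numeric addition; on text columns SQLite converts them to 0 instead of concatenating

Fix: Replace + with || to concatenate text

Corrected query:
SELECT genre || ': ' || title AS label FROM movies

Result:
label               
--------------------
Drama: Forrest Gump 
Action: Heat        
Sci-Fi: Arrival     
Horror: The Shining 
Sci-Fi: Interstellar
Drama: Parasite     
Sci-Fi: Ex Machina  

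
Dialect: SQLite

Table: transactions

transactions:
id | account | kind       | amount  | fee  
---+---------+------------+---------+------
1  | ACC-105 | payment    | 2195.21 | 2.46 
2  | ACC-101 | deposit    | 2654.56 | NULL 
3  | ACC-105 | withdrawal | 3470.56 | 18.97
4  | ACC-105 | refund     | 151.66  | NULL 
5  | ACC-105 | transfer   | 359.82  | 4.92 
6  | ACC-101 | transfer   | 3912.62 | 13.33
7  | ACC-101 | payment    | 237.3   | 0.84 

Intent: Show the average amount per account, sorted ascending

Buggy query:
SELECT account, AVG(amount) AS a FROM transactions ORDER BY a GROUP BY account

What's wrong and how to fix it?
Bug: ORDER BY appears before GROUP BY; SQL clause order requires GROUP BY first

Fix: Move ORDER BY to the end, after GROUP BY

Corrected query:
SELECT account, AVG(amount) AS a FROM transactions GROUP BY account ORDER BY a

Result:
account | a        
--------+----------
ACC-105 | 1544.3125
ACC-101 | 2268.16  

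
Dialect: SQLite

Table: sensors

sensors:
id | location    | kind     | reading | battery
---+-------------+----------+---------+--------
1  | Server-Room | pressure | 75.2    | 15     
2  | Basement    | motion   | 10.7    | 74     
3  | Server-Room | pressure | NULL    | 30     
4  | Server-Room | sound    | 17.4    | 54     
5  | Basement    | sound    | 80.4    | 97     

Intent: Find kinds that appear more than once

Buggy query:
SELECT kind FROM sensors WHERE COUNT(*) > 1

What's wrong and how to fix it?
Bug: WHERE can't reference COUNT(*); aggregates are computed after WHERE

Fix: GROUP BY kind, then filter groups with HAVING COUNT(*) > 1

Corrected query:
SELECT kind FROM sensors GROUP BY kind HAVING COUNT(*) > 1

Result:
kind    
--------
pressure
sound   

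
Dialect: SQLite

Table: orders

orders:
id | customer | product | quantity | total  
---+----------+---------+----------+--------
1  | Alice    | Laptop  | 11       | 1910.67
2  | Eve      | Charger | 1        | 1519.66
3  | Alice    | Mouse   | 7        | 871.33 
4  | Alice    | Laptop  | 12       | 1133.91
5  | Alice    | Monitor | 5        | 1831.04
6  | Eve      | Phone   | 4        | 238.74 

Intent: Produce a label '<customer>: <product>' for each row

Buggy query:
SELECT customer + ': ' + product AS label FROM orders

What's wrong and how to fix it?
Bug: SQLite uses || for string concatenation; + coerces text to numbers (yielding 0)

Fix: Replace + with || to concatenate text

Corrected query:
SELECT customer || ': ' || product AS label FROM orders

Result:
label         
--------------
Alice: Laptop 
Eve: Charger  
Alice: Mouse  
Alice: Laptop 
Alice: Monitor
Eve: Phone    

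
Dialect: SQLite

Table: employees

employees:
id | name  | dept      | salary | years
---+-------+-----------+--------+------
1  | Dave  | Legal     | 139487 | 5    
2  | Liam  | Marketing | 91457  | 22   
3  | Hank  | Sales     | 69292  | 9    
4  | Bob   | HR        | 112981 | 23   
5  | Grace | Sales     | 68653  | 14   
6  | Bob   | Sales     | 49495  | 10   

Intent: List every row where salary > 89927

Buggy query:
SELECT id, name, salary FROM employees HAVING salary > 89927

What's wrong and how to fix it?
Bug: This is a non-aggregate query (no GROUP BY, no aggregates), so in SQLite the HAVING clause is invalid here; a row-level condition belongs in WHERE

Fix: Replace HAVING with WHERE since the condition applies to individual rows

Corrected query:
SELECT id, name, salary FROM employees WHERE salary > 89927

Result:
id | name | salary
---+------+-------
1  | Dave | 139487
2  | Liam | 91457 
4  | Bob  | 112981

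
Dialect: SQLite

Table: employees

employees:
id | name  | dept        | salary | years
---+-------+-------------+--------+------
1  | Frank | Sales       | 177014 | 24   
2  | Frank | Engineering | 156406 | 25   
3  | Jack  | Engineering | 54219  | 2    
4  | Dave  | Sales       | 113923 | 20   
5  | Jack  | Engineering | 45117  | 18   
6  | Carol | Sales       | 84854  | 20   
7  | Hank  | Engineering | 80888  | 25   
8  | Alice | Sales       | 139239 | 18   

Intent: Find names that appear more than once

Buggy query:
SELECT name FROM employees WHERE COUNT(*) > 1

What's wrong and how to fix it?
Bug: WHERE can't reference COUNT(*); aggregates are computed after WHERE

Fix: Group first, then use HAVING for the count condition

Corrected query:
SELECT name FROM employees GROUP BY name HAVING COUNT(*) > 1

Result:
name 
-----
Frank
Jack 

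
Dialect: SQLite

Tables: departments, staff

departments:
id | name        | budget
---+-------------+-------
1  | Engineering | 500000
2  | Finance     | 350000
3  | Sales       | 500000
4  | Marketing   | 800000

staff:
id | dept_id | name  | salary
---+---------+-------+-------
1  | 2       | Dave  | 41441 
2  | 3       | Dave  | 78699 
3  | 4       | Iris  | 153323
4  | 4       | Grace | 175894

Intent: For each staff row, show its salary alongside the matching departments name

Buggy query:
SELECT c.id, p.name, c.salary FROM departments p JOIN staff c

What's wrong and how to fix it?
Bug: JOIN with no ON clause produces a cartesian product; every staff row pairs with every departments row

Fix: Specify the join condition linking the foreign key to the parent id

Corrected query:
SELECT c.id, p.name, c.salary FROM departments p JOIN staff c ON c.dept_id = p.id

Result:
id | name      | salary
---+-----------+-------
1  | Finance   | 41441 
2  | Sales     | 78699 
3  | Marketing | 153323
4  | Marketing | 175894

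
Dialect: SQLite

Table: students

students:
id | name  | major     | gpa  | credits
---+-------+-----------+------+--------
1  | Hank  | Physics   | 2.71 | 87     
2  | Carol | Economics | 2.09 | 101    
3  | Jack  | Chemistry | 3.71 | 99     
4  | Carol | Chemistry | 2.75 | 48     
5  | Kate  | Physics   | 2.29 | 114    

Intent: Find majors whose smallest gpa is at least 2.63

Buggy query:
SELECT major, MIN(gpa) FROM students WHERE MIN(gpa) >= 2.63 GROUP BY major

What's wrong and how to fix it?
Bug: MIN() in WHERE is a misuse of aggregate

Fix: Use HAVING for the per-group MIN condition

Corrected query:
SELECT major, MIN(gpa) FROM students GROUP BY major HAVING MIN(gpa) >= 2.63

Result:
major     | MIN(gpa)
----------+---------
Chemistry | 2.75    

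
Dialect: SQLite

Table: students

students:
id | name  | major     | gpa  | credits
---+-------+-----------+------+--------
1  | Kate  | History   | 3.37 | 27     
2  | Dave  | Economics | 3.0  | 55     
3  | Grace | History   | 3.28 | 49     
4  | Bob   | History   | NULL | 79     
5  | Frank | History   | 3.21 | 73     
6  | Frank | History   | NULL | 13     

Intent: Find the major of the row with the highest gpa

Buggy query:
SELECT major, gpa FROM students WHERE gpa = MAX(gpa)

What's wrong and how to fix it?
Bug: MAX(gpa) is an aggregate and cannot be used directly in WHERE

Fix: Use a subquery: WHERE gpa = (SELECT MAX(gpa) FROM students)

Corrected query:
SELECT major, gpa FROM students WHERE gpa = (SELECT MAX(gpa) FROM students)

Result:
major   | gpa 
--------+-----
History | 3.37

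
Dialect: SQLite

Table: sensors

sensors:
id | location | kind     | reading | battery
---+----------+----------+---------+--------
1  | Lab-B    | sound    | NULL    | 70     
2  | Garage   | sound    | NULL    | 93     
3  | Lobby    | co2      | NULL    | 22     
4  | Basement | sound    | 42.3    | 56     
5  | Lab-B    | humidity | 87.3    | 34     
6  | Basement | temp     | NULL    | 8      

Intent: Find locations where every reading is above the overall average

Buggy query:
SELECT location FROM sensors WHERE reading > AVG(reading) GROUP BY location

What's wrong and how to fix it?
Bug: WHERE evaluates per row before aggregation, so AVG() is unavailable

Fix: Compute the overall average in a scalar subquery and compare each group's MIN against it in HAVING

Corrected query:
SELECT location FROM sensors GROUP BY location HAVING MIN(reading) > (SELECT AVG(reading) FROM sensors)

Result:
location
--------
Lab-B   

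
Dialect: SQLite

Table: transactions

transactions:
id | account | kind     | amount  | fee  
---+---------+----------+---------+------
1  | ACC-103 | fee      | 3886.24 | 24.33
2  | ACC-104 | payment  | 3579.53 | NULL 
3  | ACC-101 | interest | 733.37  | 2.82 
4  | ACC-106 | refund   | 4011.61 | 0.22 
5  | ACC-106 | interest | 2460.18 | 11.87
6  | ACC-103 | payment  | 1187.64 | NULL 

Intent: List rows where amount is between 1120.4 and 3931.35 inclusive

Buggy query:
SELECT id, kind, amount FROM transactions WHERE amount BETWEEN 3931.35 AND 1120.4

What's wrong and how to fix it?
Bug: The bounds are reversed; BETWEEN a AND b requires a <= b to match anything

Fix: Swap the bounds so the smaller value comes first

Corrected query:
SELECT id, kind, amount FROM transactions WHERE amount BETWEEN 1120.4 AND 3931.35

Result:
id | kind     | amount 
---+----------+--------
1  | fee      | 3886.24
2  | payment  | 3579.53
5  | interest | 2460.18
6  | payment  | 1187.64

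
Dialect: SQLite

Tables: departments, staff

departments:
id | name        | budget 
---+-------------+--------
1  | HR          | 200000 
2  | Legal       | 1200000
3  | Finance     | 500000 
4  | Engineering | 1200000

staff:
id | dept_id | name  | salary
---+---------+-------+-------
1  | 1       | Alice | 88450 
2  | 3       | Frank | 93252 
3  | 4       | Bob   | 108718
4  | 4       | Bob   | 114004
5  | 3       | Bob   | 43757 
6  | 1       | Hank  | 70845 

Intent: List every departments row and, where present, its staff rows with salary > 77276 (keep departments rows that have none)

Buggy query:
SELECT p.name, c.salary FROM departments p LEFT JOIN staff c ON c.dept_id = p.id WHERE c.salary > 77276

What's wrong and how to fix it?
Bug: Filtering c.salary in WHERE discards the NULL rows produced by LEFT JOIN, turning it into an inner join

Fix: Move the right-table condition into the ON clause so unmatched parents are kept

Corrected query:
SELECT p.name, c.salary FROM departments p LEFT JOIN staff c ON c.dept_id = p.id AND c.salary > 77276

Result:
name        | salary
------------+-------
HR          | 88450 
Legal       | NULL  
Finance     | 93252 
Engineering | 108718
Engineering | 114004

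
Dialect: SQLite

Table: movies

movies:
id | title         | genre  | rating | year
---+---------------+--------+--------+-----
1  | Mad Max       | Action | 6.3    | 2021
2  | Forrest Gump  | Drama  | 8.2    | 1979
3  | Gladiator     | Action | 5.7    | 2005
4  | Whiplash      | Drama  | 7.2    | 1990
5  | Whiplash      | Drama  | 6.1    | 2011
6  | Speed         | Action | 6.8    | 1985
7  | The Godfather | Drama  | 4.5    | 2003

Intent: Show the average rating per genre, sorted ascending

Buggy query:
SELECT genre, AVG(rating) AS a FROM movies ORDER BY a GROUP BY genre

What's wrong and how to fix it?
Bug: GROUP BY must precede ORDER BY

Fix: Reorder: SELECT … FROM … GROUP BY … ORDER BY …

Corrected query:
SELECT genre, AVG(rating) AS a FROM movies GROUP BY genre ORDER BY a

Result:
genre  | a       
-------+---------
Action | 6.266667
Drama  | 6.5     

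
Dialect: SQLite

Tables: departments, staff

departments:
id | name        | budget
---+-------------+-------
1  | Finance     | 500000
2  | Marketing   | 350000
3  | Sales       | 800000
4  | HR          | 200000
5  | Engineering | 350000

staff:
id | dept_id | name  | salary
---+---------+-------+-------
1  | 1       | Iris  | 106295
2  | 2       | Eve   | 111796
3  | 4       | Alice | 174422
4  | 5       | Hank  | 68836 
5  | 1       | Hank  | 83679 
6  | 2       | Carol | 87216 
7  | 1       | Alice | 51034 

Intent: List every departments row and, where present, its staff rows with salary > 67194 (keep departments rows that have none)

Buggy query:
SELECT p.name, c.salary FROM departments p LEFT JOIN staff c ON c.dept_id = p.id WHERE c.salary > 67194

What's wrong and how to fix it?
Bug: A WHERE condition on the right-hand table after LEFT JOIN drops unmatched parents

Fix: Put 'c.salary > 67194' in the JOIN's ON clause instead of WHERE

Corrected query:
SELECT p.name, c.salary FROM departments p LEFT JOIN staff c ON c.dept_id = p.id AND c.salary > 67194

Result:
name        | salary
------------+-------
Finance     | 83679 
Finance     | 106295
Marketing   | 87216 
Marketing   | 111796
Sales       | NULL  
HR          | 174422
Engineering | 68836 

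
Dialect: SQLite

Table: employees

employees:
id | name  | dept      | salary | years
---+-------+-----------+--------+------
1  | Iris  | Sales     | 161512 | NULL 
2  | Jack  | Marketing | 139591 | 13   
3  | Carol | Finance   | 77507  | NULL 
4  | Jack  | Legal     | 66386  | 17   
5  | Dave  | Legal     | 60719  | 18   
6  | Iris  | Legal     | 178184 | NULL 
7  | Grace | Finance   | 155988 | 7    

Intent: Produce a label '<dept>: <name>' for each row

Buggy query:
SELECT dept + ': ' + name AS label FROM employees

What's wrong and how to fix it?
Bug: SQLite uses || for string concatenation; + coerces text to numbers (yielding 0)

Fix: Use the || operator for string concatenation

Corrected query:
SELECT dept || ': ' || name AS label FROM employees

Result:
label          
---------------
Sales: Iris    
Marketing: Jack
Finance: Carol 
Legal: Jack    
Legal: Dave    
Legal: Iris    
Finance: Grace 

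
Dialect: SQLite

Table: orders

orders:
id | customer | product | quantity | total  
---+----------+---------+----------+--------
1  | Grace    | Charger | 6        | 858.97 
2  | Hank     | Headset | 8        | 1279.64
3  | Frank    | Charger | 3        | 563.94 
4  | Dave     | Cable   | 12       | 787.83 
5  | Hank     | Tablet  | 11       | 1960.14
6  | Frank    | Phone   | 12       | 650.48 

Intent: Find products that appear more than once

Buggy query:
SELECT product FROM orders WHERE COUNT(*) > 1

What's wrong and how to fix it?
Bug: COUNT(*) is an aggregate and cannot be used in WHERE

Fix: GROUP BY product, then filter groups with HAVING COUNT(*) > 1

Corrected query:
SELECT product FROM orders GROUP BY product HAVING COUNT(*) > 1

Result:
product
-------
Charger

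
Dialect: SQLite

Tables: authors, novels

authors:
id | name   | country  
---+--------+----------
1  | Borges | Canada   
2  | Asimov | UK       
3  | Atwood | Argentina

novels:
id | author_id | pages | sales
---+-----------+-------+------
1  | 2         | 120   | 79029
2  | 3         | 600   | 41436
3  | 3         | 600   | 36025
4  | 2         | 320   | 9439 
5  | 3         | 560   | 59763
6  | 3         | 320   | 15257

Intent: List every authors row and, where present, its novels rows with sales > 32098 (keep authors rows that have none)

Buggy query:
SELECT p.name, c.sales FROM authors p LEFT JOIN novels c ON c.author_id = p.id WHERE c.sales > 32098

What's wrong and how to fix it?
Bug: A WHERE condition on the right-hand table after LEFT JOIN drops unmatched parents

Fix: Put 'c.sales > 32098' in the JOIN's ON clause instead of WHERE

Corrected query:
SELECT p.name, c.sales FROM authors p LEFT JOIN novels c ON c.author_id = p.id AND c.sales > 32098

Result:
name   | sales
-------+------
Borges | NULL 
Asimov | 79029
Atwood | 36025
Atwood | 41436
Atwood | 59763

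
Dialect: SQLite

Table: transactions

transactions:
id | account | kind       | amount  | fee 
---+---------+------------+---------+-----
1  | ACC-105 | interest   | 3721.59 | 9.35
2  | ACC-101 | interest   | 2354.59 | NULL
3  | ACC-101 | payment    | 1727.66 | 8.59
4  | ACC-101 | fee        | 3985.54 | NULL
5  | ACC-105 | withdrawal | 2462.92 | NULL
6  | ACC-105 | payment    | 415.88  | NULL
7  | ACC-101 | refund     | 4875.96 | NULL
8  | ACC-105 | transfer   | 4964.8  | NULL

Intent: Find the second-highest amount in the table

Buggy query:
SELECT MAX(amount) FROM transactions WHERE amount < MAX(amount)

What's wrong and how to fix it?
Bug: The inner MAX is an aggregate inside WHERE, which is not allowed

Fix: Put the inner MAX in a scalar subquery

Corrected query:
SELECT MAX(amount) FROM transactions WHERE amount < (SELECT MAX(amount) FROM transactions)

Result:
MAX(amount)
-----------
4875.96    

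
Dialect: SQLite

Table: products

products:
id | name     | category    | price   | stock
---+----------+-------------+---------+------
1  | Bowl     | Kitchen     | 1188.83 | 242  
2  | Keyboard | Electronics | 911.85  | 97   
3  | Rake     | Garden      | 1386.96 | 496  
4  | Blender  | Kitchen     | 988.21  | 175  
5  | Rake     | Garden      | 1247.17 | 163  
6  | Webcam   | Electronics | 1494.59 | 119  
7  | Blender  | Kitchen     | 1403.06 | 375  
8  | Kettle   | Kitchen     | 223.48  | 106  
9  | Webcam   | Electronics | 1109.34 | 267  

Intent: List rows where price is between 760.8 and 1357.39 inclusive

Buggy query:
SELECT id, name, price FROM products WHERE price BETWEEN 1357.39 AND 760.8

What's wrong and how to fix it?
Bug: BETWEEN expects the lower bound first; with 1357.39 AND 760.8 the range is empty

Fix: Swap the bounds so the smaller value comes first

Corrected query:
SELECT id, name, price FROM products WHERE price BETWEEN 760.8 AND 1357.39

Result:
id | name     | price  
---+----------+--------
1  | Bowl     | 1188.83
2  | Keyboard | 911.85 
4  | Blender  | 988.21 
5  | Rake     | 1247.17
9  | Webcam   | 1109.34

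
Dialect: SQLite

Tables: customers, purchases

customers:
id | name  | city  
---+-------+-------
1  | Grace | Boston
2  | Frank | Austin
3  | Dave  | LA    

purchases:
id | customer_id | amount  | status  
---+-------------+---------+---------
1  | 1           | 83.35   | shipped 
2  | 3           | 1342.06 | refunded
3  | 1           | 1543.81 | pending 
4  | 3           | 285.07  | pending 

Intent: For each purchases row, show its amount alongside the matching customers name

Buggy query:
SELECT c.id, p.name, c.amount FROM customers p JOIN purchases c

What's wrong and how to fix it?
Bug: Missing join condition: each purchases row is matched to all customers rows instead of just its own

Fix: Specify the join condition linking the foreign key to the parent id

Corrected query:
SELECT c.id, p.name, c.amount FROM customers p JOIN purchases c ON c.customer_id = p.id

Result:
id | name  | amount 
---+-------+--------
1  | Grace | 83.35  
2  | Dave  | 1342.06
3  | Grace | 1543.81
4  | Dave  | 285.07 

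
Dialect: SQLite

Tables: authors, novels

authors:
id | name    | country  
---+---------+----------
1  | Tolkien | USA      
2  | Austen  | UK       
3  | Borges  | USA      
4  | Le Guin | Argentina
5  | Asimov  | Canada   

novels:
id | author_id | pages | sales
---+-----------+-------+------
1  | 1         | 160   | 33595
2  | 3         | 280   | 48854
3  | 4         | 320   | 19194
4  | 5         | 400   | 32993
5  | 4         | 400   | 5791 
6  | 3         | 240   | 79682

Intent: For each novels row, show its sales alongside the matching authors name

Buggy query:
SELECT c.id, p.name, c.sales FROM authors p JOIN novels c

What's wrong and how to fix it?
Bug: Missing join condition: each novels row is matched to all authors rows instead of just its own

Fix: Specify the join condition linking the foreign key to the parent id

Corrected query:
SELECT c.id, p.name, c.sales FROM authors p JOIN novels c ON c.author_id = p.id

Result:
id | name    | sales
---+---------+------
1  | Tolkien | 33595
2  | Borges  | 48854
3  | Le Guin | 19194
4  | Asimov  | 32993
5  | Le Guin | 5791 
6  | Borges  | 79682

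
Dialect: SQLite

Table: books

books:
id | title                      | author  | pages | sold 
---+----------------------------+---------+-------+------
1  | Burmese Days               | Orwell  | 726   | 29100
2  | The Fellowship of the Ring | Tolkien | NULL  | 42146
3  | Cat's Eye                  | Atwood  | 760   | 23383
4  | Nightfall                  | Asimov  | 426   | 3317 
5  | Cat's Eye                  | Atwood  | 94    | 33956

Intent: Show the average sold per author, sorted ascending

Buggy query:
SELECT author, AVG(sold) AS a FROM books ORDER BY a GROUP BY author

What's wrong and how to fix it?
Bug: ORDER BY appears before GROUP BY; SQL clause order requires GROUP BY first

Fix: Move ORDER BY to the end, after GROUP BY

Corrected query:
SELECT author, AVG(sold) AS a FROM books GROUP BY author ORDER BY a

Result:
author  | a      
--------+--------
Asimov  | 3317   
Atwood  | 28669.5
Orwell  | 29100  
Tolkien | 42146  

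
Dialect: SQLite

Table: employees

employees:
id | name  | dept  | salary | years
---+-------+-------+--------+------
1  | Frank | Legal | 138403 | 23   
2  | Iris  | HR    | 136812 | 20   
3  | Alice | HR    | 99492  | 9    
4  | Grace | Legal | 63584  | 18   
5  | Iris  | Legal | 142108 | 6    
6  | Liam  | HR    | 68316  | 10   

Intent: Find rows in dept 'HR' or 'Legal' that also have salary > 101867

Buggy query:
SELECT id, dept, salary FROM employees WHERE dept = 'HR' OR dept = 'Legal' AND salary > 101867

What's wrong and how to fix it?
Bug: AND binds tighter than OR, so this parses as dept = 'HR' OR (dept = 'Legal' AND salary > 101867)

Fix: Group the OR with parentheses (or use IN), then AND the threshold

Corrected query:
SELECT id, dept, salary FROM employees WHERE (dept = 'HR' OR dept = 'Legal') AND salary > 101867

Result:
id | dept  | salary
---+-------+-------
1  | Legal | 138403
2  | HR    | 136812
5  | Legal | 142108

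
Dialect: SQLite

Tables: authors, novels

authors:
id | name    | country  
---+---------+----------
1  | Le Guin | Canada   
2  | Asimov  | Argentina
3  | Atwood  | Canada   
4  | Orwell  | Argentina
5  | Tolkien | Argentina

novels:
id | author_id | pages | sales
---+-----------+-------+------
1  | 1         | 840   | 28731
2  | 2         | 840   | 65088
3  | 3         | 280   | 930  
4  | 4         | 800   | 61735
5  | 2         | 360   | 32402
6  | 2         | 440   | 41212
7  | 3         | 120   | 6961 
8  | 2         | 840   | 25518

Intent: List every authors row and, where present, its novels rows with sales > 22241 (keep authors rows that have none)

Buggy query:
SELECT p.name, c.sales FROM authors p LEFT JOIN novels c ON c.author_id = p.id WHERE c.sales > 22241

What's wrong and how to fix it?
Bug: A WHERE condition on the right-hand table after LEFT JOIN drops unmatched parents

Fix: Put 'c.sales > 22241' in the JOIN's ON clause instead of WHERE

Corrected query:
SELECT p.name, c.sales FROM authors p LEFT JOIN novels c ON c.author_id = p.id AND c.sales > 22241

Result:
name    | sales
--------+------
Le Guin | 28731
Asimov  | 25518
Asimov  | 32402
Asimov  | 41212
Asimov  | 65088
Atwood  | NULL 
Orwell  | 61735
Tolkien | NULL 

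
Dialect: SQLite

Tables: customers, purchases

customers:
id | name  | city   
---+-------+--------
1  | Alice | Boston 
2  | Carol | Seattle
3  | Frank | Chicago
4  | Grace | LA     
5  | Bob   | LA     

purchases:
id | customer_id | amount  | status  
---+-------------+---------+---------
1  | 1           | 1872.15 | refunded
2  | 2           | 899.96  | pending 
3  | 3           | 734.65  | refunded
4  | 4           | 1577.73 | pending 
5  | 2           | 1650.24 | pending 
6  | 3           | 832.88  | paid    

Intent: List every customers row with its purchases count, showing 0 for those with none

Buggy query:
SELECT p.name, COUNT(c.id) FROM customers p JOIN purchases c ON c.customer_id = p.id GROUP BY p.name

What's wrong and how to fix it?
Bug: An inner join excludes parents with zero children

Fix: Switch to LEFT JOIN to retain unmatched parent rows

Corrected query:
SELECT p.name, COUNT(c.id) FROM customers p LEFT JOIN purchases c ON c.customer_id = p.id GROUP BY p.name

Result:
name  | COUNT(c.id)
------+------------
Alice | 1          
Bob   | 0          
Carol | 2          
Frank | 2          
Grace | 1          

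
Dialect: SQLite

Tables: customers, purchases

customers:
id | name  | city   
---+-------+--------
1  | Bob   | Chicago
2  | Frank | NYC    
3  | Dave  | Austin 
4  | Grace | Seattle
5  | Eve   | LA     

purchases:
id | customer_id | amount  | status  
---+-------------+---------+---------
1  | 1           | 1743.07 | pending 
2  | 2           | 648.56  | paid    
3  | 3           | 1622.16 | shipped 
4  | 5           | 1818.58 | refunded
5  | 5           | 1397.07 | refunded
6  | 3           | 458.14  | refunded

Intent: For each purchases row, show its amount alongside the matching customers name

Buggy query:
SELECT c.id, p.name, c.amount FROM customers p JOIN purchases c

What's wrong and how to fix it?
Bug: JOIN with no ON clause produces a cartesian product; every purchases row pairs with every customers row

Fix: Specify the join condition linking the foreign key to the parent id

Corrected query:
SELECT c.id, p.name, c.amount FROM customers p JOIN purchases c ON c.customer_id = p.id

Result:
id | name  | amount 
---+-------+--------
1  | Bob   | 1743.07
2  | Frank | 648.56 
3  | Dave  | 1622.16
4  | Eve   | 1818.58
5  | Eve   | 1397.07
6  | Dave  | 458.14 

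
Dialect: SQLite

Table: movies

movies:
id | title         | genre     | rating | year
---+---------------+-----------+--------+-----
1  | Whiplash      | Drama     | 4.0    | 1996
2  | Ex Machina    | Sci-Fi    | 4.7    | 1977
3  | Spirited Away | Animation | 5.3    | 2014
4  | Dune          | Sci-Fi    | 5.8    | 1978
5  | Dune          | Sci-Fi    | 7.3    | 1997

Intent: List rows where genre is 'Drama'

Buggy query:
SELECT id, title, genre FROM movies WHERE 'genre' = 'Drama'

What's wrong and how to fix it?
Bug: Single quotes denote string literals in SQL; the column name is being compared as a constant string

Fix: Reference the column as genre without single quotes

Corrected query:
SELECT id, title, genre FROM movies WHERE genre = 'Drama'

Result:
id | title    | genre
---+----------+------
1  | Whiplash | Drama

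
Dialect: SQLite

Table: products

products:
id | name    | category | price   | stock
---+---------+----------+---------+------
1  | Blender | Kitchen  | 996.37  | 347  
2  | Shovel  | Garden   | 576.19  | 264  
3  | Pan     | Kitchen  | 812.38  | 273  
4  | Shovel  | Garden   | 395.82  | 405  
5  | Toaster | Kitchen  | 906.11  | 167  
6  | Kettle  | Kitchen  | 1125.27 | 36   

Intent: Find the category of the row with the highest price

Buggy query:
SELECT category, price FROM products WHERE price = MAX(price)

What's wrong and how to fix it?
Bug: WHERE is evaluated per row; an aggregate over the whole table isn't defined there

Fix: Wrap MAX in a scalar subquery so WHERE compares against a single value

Corrected query:
SELECT category, price FROM products WHERE price = (SELECT MAX(price) FROM products)

Result:
category | price  
---------+--------
Kitchen  | 1125.27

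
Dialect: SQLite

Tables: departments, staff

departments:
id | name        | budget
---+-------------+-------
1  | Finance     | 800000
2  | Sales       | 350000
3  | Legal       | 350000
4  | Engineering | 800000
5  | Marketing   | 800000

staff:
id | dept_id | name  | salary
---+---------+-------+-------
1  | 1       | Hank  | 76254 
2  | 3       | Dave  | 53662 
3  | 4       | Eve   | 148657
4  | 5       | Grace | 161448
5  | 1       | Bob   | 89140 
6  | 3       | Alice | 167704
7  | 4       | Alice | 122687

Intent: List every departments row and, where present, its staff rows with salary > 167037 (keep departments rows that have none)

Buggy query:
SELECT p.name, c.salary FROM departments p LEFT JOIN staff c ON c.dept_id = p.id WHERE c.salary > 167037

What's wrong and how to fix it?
Bug: Filtering c.salary in WHERE discards the NULL rows produced by LEFT JOIN, turning it into an inner join

Fix: Put 'c.salary > 167037' in the JOIN's ON clause instead of WHERE

Corrected query:
SELECT p.name, c.salary FROM departments p LEFT JOIN staff c ON c.dept_id = p.id AND c.salary > 167037

Result:
name        | salary
------------+-------
Finance     | NULL  
Sales       | NULL  
Legal       | 167704
Engineering | NULL  
Marketing   | NULL  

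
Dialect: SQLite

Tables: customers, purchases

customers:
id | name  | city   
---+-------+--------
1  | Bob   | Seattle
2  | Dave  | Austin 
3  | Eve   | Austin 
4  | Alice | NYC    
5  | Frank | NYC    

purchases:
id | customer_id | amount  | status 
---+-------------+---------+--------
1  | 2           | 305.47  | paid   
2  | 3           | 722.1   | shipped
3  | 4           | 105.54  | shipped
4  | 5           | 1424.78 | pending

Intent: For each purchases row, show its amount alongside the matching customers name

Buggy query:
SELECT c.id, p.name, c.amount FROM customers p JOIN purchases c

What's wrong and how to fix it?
Bug: Missing join condition: each purchases row is matched to all customers rows instead of just its own

Fix: Specify the join condition linking the foreign key to the parent id

Corrected query:
SELECT c.id, p.name, c.amount FROM customers p JOIN purchases c ON c.customer_id = p.id

Result:
id | name  | amount 
---+-------+--------
1  | Dave  | 305.47 
2  | Eve   | 722.1  
3  | Alice | 105.54 
4  | Frank | 1424.78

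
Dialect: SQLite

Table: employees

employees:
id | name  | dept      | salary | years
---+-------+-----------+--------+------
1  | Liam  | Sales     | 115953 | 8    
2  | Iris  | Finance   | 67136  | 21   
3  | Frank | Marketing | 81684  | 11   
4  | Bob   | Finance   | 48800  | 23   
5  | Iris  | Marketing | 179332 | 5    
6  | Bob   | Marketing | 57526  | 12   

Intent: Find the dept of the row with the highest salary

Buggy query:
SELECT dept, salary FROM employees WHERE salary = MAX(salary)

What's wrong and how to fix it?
Bug: WHERE is evaluated per row; an aggregate over the whole table isn't defined there

Fix: Wrap MAX in a scalar subquery so WHERE compares against a single value

Corrected query:
SELECT dept, salary FROM employees WHERE salary = (SELECT MAX(salary) FROM employees)

Result:
dept      | salary
----------+-------
Marketing | 179332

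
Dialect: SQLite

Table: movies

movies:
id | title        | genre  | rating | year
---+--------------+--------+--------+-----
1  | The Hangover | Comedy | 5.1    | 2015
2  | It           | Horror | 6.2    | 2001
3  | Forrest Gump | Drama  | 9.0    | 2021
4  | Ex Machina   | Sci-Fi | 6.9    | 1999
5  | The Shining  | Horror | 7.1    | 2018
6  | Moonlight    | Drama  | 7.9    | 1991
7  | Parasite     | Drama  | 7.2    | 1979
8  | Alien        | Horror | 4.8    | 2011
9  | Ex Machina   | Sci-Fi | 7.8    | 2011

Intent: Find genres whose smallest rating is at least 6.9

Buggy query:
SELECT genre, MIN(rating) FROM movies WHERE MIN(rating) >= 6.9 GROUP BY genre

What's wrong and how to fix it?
Bug: Aggregates like MIN are computed per group after WHERE runs

Fix: Use HAVING for the per-group MIN condition

Corrected query:
SELECT genre, MIN(rating) FROM movies GROUP BY genre HAVING MIN(rating) >= 6.9

Result:
genre  | MIN(rating)
-------+------------
Drama  | 7.2        
Sci-Fi | 6.9        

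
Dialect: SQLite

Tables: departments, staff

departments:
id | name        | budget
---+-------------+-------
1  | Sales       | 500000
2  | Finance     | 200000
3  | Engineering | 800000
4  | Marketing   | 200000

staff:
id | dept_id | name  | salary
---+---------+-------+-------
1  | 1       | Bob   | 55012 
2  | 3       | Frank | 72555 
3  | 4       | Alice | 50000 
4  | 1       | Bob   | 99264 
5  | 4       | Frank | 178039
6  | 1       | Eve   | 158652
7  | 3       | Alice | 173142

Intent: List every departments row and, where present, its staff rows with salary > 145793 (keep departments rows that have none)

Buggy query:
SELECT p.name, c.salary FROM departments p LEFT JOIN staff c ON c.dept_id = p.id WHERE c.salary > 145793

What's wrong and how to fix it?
Bug: A WHERE condition on the right-hand table after LEFT JOIN drops unmatched parents

Fix: Move the right-table condition into the ON clause so unmatched parents are kept

Corrected query:
SELECT p.name, c.salary FROM departments p LEFT JOIN staff c ON c.dept_id = p.id AND c.salary > 145793

Result:
name        | salary
------------+-------
Sales       | 158652
Finance     | NULL  
Engineering | 173142
Marketing   | 178039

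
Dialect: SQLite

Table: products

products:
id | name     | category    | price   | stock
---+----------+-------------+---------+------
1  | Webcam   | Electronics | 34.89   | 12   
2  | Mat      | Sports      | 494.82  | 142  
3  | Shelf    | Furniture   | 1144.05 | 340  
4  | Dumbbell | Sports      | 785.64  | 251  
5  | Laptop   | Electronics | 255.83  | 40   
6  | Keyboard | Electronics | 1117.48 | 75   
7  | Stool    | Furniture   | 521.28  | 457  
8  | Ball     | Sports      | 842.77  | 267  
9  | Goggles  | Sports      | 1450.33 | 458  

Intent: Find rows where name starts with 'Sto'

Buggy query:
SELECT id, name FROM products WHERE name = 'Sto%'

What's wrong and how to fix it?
Bug: '=' compares the literal string including the % character; pattern matching needs LIKE

Fix: Use LIKE for wildcard pattern matching

Corrected query:
SELECT id, name FROM products WHERE name LIKE 'Sto%'

Result:
id | name 
---+------
7  | Stool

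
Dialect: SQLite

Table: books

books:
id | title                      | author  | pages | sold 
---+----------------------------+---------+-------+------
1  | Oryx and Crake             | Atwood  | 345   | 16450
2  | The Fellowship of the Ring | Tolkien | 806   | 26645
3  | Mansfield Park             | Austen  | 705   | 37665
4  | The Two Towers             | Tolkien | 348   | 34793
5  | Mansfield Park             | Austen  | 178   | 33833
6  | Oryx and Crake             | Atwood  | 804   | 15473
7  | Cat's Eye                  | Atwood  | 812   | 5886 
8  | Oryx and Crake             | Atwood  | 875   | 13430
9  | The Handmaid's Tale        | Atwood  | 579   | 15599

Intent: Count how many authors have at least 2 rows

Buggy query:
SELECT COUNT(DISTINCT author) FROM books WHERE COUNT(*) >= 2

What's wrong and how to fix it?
Bug: COUNT(*) cannot appear in WHERE; the per-group count doesn't exist yet

Fix: Use a subquery that GROUPs and filters with HAVING, then count its rows

Corrected query:
SELECT COUNT(*) FROM (SELECT author FROM books GROUP BY author HAVING COUNT(*) >= 2)

Result:
COUNT(*)
--------
3       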